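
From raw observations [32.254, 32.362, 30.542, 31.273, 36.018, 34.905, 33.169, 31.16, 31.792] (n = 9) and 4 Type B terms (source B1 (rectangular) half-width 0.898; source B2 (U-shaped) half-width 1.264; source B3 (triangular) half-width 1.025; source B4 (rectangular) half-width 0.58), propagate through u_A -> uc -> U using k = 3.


mean = (32.254 + 32.362 + 30.542 + 31.273 + 36.018 + 34.905 + 33.169 + 31.16 + 31.792) / 9 = 32.60833333
s = sqrt(sum((x - mean)^2)/(n-1)) = 1.8103177
u_A = s / sqrt(n) = 1.8103177 / sqrt(9) = 0.60343923
u_B1 = 0.898 / sqrt(3) = 0.51846054
u_B2 = 1.264 / sqrt(2) = 0.89378297
u_B3 = 1.025 / sqrt(6) = 0.4184545
u_B4 = 0.58 / sqrt(3) = 0.33486316
uc = sqrt(0.60343923^2 + 0.51846054^2 + 0.89378297^2 + 0.4184545^2 + 0.33486316^2) = 1.3111162
U = k * uc = 3 * 1.3111162
U = 3.9333

3.9333


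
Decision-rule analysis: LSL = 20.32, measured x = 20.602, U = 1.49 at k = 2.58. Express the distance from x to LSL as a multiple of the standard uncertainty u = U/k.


u = U / k = 1.49 / 2.58 = 0.57751938
margin = |LSL - x| = |20.32 - 20.602| = 0.282
z = margin / u = 0.282 / 0.57751938
z = 0.4883

0.4883


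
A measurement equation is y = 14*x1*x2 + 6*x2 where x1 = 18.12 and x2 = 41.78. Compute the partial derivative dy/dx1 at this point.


y = 14*x1*x2 + 6*x2
dy/dx1 = 14*x2
Evaluate at x2 = 41.78: c1 = 14 * 41.78
c1 = 584.9200

584.9200


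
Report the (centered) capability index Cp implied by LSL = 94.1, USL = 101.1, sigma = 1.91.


Cp = (USL - LSL) / (6 * sigma)
= (101.1 - 94.1) / (6 * 1.91)
= 7.0000 / 11.4600
= 0.6108

0.6108


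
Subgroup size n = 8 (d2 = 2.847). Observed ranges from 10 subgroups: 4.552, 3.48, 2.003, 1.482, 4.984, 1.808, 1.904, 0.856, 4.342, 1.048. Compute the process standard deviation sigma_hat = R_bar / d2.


R_bar = (4.552 + 3.48 + 2.003 + 1.482 + 4.984 + 1.808 + 1.904 + 0.856 + 4.342 + 1.048) / 10
R_bar = 26.459 / 10 = 2.6459
sigma_hat = R_bar / d2 = 2.6459 / 2.847 = 0.9294

0.9294


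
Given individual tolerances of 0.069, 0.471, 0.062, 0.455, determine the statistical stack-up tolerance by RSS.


RSS = sqrt(0.069^2 + 0.471^2 + 0.062^2 + 0.455^2)
= sqrt(0.437471)
= 0.6614

0.6614


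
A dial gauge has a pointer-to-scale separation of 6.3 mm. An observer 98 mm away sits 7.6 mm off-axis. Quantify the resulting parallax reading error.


error = h * offset / d
= 6.3 * 7.6 / 98
= 0.4886

0.4886


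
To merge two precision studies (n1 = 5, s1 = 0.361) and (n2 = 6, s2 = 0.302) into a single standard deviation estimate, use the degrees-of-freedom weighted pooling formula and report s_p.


s_p = sqrt(((n1-1)*s1^2 + (n2-1)*s2^2) / (n1+n2-2))
numerator = (5-1)*0.361^2 + (6-1)*0.302^2 = 0.521284 + 0.45602 = 0.977304
denominator = 5 + 6 - 2 = 9
s_p^2 = 0.977304 / 9 = 0.10858933
s_p = sqrt(0.10858933) = 0.3295

0.3295


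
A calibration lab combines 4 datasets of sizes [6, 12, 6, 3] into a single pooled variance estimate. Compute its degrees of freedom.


nu = sum_i (n_i - 1)
nu = ((6 - 1) + (12 - 1) + (6 - 1) + (3 - 1))
nu = 5 + 11 + 5 + 2
nu = 23

23


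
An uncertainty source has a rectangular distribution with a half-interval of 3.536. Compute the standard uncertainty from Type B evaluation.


u_B = half_width / sqrt(3)
u_B = 3.536 / 1.7320508
u_B = 2.0415

2.0415


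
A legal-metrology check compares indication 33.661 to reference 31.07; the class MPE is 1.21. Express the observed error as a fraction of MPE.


e = indication - reference = 33.661 - 31.07 = 2.5910
|e| = 2.5910
ratio = |e| / MPE = 2.5910 / 1.21
ratio = 2.1413

2.1413


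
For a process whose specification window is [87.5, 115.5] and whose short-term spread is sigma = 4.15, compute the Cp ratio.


Cp = (USL - LSL) / (6 * sigma)
= (115.5 - 87.5) / (6 * 4.15)
= 28.0000 / 24.9000
= 1.1245

1.1245


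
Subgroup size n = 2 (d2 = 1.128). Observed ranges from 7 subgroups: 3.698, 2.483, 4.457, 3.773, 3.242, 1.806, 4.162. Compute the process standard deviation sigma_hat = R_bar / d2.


R_bar = (3.698 + 2.483 + 4.457 + 3.773 + 3.242 + 1.806 + 4.162) / 7
R_bar = 23.621 / 7 = 3.3744286
sigma_hat = R_bar / d2 = 3.3744286 / 1.128 = 2.9915

2.9915


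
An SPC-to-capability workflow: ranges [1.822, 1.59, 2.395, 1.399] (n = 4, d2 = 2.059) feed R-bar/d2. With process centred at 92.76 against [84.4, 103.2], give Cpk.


R_bar = (1.822 + 1.59 + 2.395 + 1.399) / 4 = 1.8015
sigma = R_bar / d2 = 1.8015 / 2.059 = 0.87493929
Cp = (USL - LSL)/(6*sigma) = (103.2 - 84.4)/(6*0.87493929) = 3.5812
Cpu = (103.2 - 92.76)/(3*0.87493929) = 3.9774
Cpl = (92.76 - 84.4)/(3*0.87493929) = 3.1850
Cpk = min(Cpu, Cpl) = 3.1850

3.1850


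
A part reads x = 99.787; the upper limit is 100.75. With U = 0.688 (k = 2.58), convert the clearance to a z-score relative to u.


u = U / k = 0.688 / 2.58 = 0.26666667
margin = |USL - x| = |100.75 - 99.787| = 0.963
z = margin / u = 0.963 / 0.26666667
z = 3.6112

3.6112


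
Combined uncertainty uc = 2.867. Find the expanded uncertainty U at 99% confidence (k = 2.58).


U = k * uc
U = 2.58 * 2.867
U = 7.3969

7.3969


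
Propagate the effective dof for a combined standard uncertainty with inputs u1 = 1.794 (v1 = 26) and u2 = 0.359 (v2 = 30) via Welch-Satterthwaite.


uc = sqrt(u1^2 + u2^2) = sqrt(1.794^2 + 0.359^2) = 1.8295674
v_eff = uc^4 / (u1^4/v1 + u2^4/v2)
= 1.8295674^4 / (1.794^4/26 + 0.359^4/30)
= 11.20453 / 0.398951
v_eff = 28.0850

28.0850


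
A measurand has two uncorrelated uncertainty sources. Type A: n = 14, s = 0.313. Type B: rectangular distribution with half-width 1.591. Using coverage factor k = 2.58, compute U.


u_A = s / sqrt(n) = 0.313 / sqrt(14) = 0.083652769
u_B = half_width / sqrt(3) = 1.591 / sqrt(3) = 0.91856428
uc = sqrt(u_A^2 + u_B^2) = sqrt(0.083652769^2 + 0.91856428^2) = 0.9223655
U = k * uc = 2.58 * 0.9223655
U = 2.3797

2.3797


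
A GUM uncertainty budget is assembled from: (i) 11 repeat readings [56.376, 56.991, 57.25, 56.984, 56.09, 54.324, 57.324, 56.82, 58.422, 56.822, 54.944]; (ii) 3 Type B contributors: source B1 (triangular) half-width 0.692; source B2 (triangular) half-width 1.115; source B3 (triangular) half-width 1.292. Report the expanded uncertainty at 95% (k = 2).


mean = (56.376 + 56.991 + 57.25 + 56.984 + 56.09 + 54.324 + 57.324 + 56.82 + 58.422 + 56.822 + 54.944) / 11 = 56.577
s = sqrt(sum((x - mean)^2)/(n-1)) = 1.1354008
u_A = s / sqrt(n) = 1.1354008 / sqrt(11) = 0.34233622
u_B1 = 0.692 / sqrt(6) = 0.28250782
u_B2 = 1.115 / sqrt(6) = 0.45519684
u_B3 = 1.292 / sqrt(6) = 0.52745679
uc = sqrt(0.34233622^2 + 0.28250782^2 + 0.45519684^2 + 0.52745679^2) = 0.82608691
U = k * uc = 2 * 0.82608691
U = 1.6522

1.6522


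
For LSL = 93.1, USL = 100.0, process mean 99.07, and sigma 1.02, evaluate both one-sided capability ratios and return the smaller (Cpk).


Cpu = (USL - mean) / (3*sigma) = (100.0 - 99.07) / (3*1.02) = 0.3039
Cpl = (mean - LSL) / (3*sigma) = (99.07 - 93.1) / (3*1.02) = 1.9510
Cpk = min(Cpu, Cpl) = 0.3039

0.3039


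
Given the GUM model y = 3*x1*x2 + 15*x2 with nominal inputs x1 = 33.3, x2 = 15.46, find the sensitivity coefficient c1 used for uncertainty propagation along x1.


y = 3*x1*x2 + 15*x2
dy/dx1 = 3*x2
Evaluate at x2 = 15.46: c1 = 3 * 15.46
c1 = 46.3800

46.3800


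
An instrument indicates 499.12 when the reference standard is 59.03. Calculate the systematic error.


Systematic error = measured - true
= 499.12 - 59.03
= 440.0900

440.0900


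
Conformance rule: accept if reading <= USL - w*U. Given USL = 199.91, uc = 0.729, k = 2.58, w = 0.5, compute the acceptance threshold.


U = k * uc = 2.58 * 0.729 = 1.88082
guard band g = w * U = 0.5 * 1.88082 = 0.94041
AL = USL - g = 199.91 - 0.94041
AL = 198.9696

198.9696


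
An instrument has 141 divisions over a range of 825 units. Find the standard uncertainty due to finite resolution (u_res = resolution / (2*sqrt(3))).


resolution = range / divisions
resolution = 825 / 141 = 5.8510638
u_res = resolution / (2*sqrt(3))
u_res = 5.8510638 / 3.4641016
u_res = 1.6891

1.6891


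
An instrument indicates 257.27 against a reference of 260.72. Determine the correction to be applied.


Correction = standard - reading
= 260.72 - 257.27
= 3.4500

3.4500


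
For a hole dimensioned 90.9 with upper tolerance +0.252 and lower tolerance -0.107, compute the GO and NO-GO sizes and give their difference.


GO = nominal - lower_tol (smallest hole = maximum material condition)
GO = 90.9 - 0.107 = 90.793
NO-GO = nominal + upper_tol (largest hole = least material condition)
NO-GO = 90.9 + 0.252 = 91.152
spread = NO-GO - GO = 91.152 - 90.793 = 0.3590

0.3590


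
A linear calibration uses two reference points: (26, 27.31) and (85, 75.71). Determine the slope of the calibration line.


slope = (y2 - y1) / (x2 - x1)
= (75.71 - 27.31) / (85 - 26)
= 48.4000 / 59
= 0.8203

0.8203


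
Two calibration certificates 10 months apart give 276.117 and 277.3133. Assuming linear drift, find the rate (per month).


rate = (v2 - v1) / months
= (277.3133 - 276.117) / 10
= 1.1963 / 10
= 0.1196

0.1196


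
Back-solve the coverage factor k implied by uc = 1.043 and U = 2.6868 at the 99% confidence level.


k = U / uc
k = 2.6868 / 1.043
k = 2.576

2.576


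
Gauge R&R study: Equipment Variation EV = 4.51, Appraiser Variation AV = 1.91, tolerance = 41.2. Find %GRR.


GRR = sqrt(EV^2 + AV^2) = sqrt(4.51^2 + 1.91^2) = 4.897775
%GRR = GRR / tol * 100 = 4.897775 / 41.2 * 100
%GRR = 11.8878

11.8878


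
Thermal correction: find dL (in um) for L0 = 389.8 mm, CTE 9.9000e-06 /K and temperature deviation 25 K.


dL = L * alpha * dT
= 389.8 * 9.9000e-06 * 25
= 0.0964755 mm
dL_um = 0.0964755 * 1000 = 96.4755 um

96.4755


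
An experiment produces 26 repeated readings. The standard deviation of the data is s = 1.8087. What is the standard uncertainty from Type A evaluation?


u_A = s / sqrt(n)
u_A = 1.8087 / sqrt(26)
u_A = 1.8087 / 5.0990195
u_A = 0.3547

0.3547


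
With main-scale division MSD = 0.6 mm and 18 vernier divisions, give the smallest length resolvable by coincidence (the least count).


LC = MSD / n_div
= 0.6 / 18
= 0.0333

0.0333


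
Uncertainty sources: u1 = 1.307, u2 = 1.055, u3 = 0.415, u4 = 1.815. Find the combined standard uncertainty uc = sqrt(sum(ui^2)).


uc = sqrt(1.307^2 + 1.055^2 + 0.415^2 + 1.815^2)
uc = sqrt(6.287724)
uc = 2.5075

2.5075


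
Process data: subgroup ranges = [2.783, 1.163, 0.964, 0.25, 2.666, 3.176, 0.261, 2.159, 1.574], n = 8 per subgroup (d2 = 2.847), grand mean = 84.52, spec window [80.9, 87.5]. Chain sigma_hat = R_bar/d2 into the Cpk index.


R_bar = (2.783 + 1.163 + 0.964 + 0.25 + 2.666 + 3.176 + 0.261 + 2.159 + 1.574) / 9 = 1.6662222
sigma = R_bar / d2 = 1.6662222 / 2.847 = 0.58525543
Cp = (USL - LSL)/(6*sigma) = (87.5 - 80.9)/(6*0.58525543) = 1.8795
Cpu = (87.5 - 84.52)/(3*0.58525543) = 1.6973
Cpl = (84.52 - 80.9)/(3*0.58525543) = 2.0618
Cpk = min(Cpu, Cpl) = 1.6973

1.6973


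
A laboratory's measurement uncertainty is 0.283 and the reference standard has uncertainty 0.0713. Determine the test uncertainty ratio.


TUR = u_lab / u_ref
= 0.283 / 0.0713
= 3.9691

3.9691


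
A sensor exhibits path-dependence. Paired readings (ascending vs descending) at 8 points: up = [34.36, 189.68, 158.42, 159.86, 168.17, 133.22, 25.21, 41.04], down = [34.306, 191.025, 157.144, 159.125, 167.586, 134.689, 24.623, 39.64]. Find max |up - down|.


|34.36 - 34.306| = 0.0540
|189.68 - 191.025| = 1.3450
|158.42 - 157.144| = 1.2760
|159.86 - 159.125| = 0.7350
|168.17 - 167.586| = 0.5840
|133.22 - 134.689| = 1.4690
|25.21 - 24.623| = 0.5870
|41.04 - 39.64| = 1.4000
hysteresis = max(diffs) = 1.4690

1.4690


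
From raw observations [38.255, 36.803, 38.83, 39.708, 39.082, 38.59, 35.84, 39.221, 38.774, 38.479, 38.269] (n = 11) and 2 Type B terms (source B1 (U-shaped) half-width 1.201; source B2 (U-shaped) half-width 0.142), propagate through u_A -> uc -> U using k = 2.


mean = (38.255 + 36.803 + 38.83 + 39.708 + 39.082 + 38.59 + 35.84 + 39.221 + 38.774 + 38.479 + 38.269) / 11 = 38.35009091
s = sqrt(sum((x - mean)^2)/(n-1)) = 1.1104927
u_A = s / sqrt(n) = 1.1104927 / sqrt(11) = 0.33482615
u_B1 = 1.201 / sqrt(2) = 0.84923524
u_B2 = 0.142 / sqrt(2) = 0.10040916
uc = sqrt(0.33482615^2 + 0.84923524^2 + 0.10040916^2) = 0.91836324
U = k * uc = 2 * 0.91836324
U = 1.8367

1.8367


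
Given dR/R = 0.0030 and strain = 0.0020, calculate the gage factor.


GF = (dR/R) / epsilon
= 0.0030 / 0.0020
= 1.5000

1.5000


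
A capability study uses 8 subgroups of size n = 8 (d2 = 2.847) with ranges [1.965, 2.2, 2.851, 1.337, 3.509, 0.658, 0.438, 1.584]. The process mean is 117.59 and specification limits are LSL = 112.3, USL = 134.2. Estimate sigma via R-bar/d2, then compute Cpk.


R_bar = (1.965 + 2.2 + 2.851 + 1.337 + 3.509 + 0.658 + 0.438 + 1.584) / 8 = 1.81775
sigma = R_bar / d2 = 1.81775 / 2.847 = 0.6384791
Cp = (USL - LSL)/(6*sigma) = (134.2 - 112.3)/(6*0.6384791) = 5.7167
Cpu = (134.2 - 117.59)/(3*0.6384791) = 8.6716
Cpl = (117.59 - 112.3)/(3*0.6384791) = 2.7618
Cpk = min(Cpu, Cpl) = 2.7618

2.7618


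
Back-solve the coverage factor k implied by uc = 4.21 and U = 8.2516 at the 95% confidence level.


k = U / uc
k = 8.2516 / 4.21
k = 1.96

1.96


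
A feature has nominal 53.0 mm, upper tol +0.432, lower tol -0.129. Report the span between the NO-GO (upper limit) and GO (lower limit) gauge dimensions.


GO = nominal - lower_tol (smallest hole = maximum material condition)
GO = 53.0 - 0.129 = 52.871
NO-GO = nominal + upper_tol (largest hole = least material condition)
NO-GO = 53.0 + 0.432 = 53.432
spread = NO-GO - GO = 53.432 - 52.871 = 0.5610

0.5610


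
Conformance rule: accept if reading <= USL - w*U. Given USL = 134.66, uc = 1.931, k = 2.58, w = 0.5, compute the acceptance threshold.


U = k * uc = 2.58 * 1.931 = 4.98198
guard band g = w * U = 0.5 * 4.98198 = 2.49099
AL = USL - g = 134.66 - 2.49099
AL = 132.1690

132.1690


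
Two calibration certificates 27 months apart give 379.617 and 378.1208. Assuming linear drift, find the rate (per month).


rate = (v2 - v1) / months
= (378.1208 - 379.617) / 27
= -1.4962 / 27
= -0.0554

-0.0554


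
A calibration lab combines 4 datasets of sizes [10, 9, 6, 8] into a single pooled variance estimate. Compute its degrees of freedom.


nu = sum_i (n_i - 1)
nu = ((10 - 1) + (9 - 1) + (6 - 1) + (8 - 1))
nu = 9 + 8 + 5 + 7
nu = 29

29


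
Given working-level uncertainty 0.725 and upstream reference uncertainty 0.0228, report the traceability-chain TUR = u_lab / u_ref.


TUR = u_lab / u_ref
= 0.725 / 0.0228
= 31.7982

31.7982


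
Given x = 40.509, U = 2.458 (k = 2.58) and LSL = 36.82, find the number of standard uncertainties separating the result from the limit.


u = U / k = 2.458 / 2.58 = 0.95271318
margin = |LSL - x| = |36.82 - 40.509| = 3.689
z = margin / u = 3.689 / 0.95271318
z = 3.8721

3.8721


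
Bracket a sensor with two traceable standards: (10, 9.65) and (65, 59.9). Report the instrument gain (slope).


slope = (y2 - y1) / (x2 - x1)
= (59.9 - 9.65) / (65 - 10)
= 50.2500 / 55
= 0.9136

0.9136


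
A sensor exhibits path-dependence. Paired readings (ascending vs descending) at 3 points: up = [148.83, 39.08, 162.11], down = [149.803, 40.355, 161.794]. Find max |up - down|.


|148.83 - 149.803| = 0.9730
|39.08 - 40.355| = 1.2750
|162.11 - 161.794| = 0.3160
hysteresis = max(diffs) = 1.2750

1.2750


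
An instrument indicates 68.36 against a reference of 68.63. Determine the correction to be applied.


Correction = standard - reading
= 68.63 - 68.36
= 0.2700

0.2700


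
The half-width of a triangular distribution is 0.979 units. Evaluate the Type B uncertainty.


u_B = half_width / sqrt(6)
u_B = 0.979 / 2.4494897
u_B = 0.3997

0.3997


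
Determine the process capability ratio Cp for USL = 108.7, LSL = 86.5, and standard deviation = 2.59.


Cp = (USL - LSL) / (6 * sigma)
= (108.7 - 86.5) / (6 * 2.59)
= 22.2000 / 15.5400
= 1.4286

1.4286


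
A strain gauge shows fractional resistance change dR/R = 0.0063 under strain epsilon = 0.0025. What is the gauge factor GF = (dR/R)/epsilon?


GF = (dR/R) / epsilon
= 0.0063 / 0.0025
= 2.5200

2.5200


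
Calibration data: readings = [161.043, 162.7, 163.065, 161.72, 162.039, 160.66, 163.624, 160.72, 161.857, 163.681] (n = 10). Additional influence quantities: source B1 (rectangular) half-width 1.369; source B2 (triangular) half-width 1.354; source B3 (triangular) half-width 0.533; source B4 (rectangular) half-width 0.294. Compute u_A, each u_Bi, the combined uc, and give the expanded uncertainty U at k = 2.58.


mean = (161.043 + 162.7 + 163.065 + 161.72 + 162.039 + 160.66 + 163.624 + 160.72 + 161.857 + 163.681) / 10 = 162.1109
s = sqrt(sum((x - mean)^2)/(n-1)) = 1.126183
u_A = s / sqrt(n) = 1.126183 / sqrt(10) = 0.35613033
u_B1 = 1.369 / sqrt(3) = 0.79039252
u_B2 = 1.354 / sqrt(6) = 0.55276819
u_B3 = 0.533 / sqrt(6) = 0.21759634
u_B4 = 0.294 / sqrt(3) = 0.16974098
uc = sqrt(0.35613033^2 + 0.79039252^2 + 0.55276819^2 + 0.21759634^2 + 0.16974098^2) = 1.0645478
U = k * uc = 2.58 * 1.0645478
U = 2.7465

2.7465


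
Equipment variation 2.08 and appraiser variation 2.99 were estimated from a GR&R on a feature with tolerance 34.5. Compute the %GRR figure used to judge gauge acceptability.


GRR = sqrt(EV^2 + AV^2) = sqrt(2.08^2 + 2.99^2) = 3.6423207
%GRR = GRR / tol * 100 = 3.6423207 / 34.5 * 100
%GRR = 10.5575

10.5575


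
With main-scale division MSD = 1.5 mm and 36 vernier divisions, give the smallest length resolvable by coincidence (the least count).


LC = MSD / n_div
= 1.5 / 36
= 0.0417

0.0417


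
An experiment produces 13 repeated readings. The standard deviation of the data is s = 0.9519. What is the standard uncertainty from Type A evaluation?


u_A = s / sqrt(n)
u_A = 0.9519 / sqrt(13)
u_A = 0.9519 / 3.6055513
u_A = 0.2640

0.2640


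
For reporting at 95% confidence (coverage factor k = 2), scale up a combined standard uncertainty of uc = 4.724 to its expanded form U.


U = k * uc
U = 2 * 4.724
U = 9.4480

9.4480


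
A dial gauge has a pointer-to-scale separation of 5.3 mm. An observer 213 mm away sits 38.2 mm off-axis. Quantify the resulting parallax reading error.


error = h * offset / d
= 5.3 * 38.2 / 213
= 0.9505

0.9505


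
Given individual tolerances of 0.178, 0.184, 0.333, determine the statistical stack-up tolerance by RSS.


RSS = sqrt(0.178^2 + 0.184^2 + 0.333^2)
= sqrt(0.176429)
= 0.4200

0.4200


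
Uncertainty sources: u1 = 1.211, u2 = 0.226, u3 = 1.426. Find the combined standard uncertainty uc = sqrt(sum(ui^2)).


uc = sqrt(1.211^2 + 0.226^2 + 1.426^2)
uc = sqrt(3.551073)
uc = 1.8844

1.8844


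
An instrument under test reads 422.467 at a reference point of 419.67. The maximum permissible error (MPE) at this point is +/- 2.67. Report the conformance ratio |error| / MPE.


e = indication - reference = 422.467 - 419.67 = 2.7970
|e| = 2.7970
ratio = |e| / MPE = 2.7970 / 2.67
ratio = 1.0476

1.0476


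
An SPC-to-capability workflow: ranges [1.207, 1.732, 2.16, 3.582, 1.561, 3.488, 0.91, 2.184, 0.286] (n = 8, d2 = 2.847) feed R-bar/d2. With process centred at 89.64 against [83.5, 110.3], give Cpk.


R_bar = (1.207 + 1.732 + 2.16 + 3.582 + 1.561 + 3.488 + 0.91 + 2.184 + 0.286) / 9 = 1.9011111
sigma = R_bar / d2 = 1.9011111 / 2.847 = 0.66775943
Cp = (USL - LSL)/(6*sigma) = (110.3 - 83.5)/(6*0.66775943) = 6.6890
Cpu = (110.3 - 89.64)/(3*0.66775943) = 10.3131
Cpl = (89.64 - 83.5)/(3*0.66775943) = 3.0650
Cpk = min(Cpu, Cpl) = 3.0650

3.0650


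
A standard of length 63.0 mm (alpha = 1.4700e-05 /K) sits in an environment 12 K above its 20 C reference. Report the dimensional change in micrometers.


dL = L * alpha * dT
= 63.0 * 1.4700e-05 * 12
= 0.0111132 mm
dL_um = 0.0111132 * 1000 = 11.1132 um

11.1132


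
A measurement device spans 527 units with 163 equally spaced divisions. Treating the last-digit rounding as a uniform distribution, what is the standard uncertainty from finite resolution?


resolution = range / divisions
resolution = 527 / 163 = 3.2331288
u_res = resolution / (2*sqrt(3))
u_res = 3.2331288 / 3.4641016
u_res = 0.9333

0.9333


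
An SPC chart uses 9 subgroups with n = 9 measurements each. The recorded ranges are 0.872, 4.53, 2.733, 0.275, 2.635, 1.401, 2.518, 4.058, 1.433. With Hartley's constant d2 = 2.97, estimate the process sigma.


R_bar = (0.872 + 4.53 + 2.733 + 0.275 + 2.635 + 1.401 + 2.518 + 4.058 + 1.433) / 9
R_bar = 20.455 / 9 = 2.2727778
sigma_hat = R_bar / d2 = 2.2727778 / 2.97 = 0.7652

0.7652


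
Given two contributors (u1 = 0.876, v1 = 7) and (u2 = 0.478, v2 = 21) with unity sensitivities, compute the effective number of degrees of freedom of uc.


uc = sqrt(u1^2 + u2^2) = sqrt(0.876^2 + 0.478^2) = 0.99792785
v_eff = uc^4 / (u1^4/v1 + u2^4/v2)
= 0.99792785^4 / (0.876^4/7 + 0.478^4/21)
= 0.99173713 / 0.086609653
v_eff = 11.4507

11.4507


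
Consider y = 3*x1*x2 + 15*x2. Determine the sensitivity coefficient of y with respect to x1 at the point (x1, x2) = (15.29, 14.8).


y = 3*x1*x2 + 15*x2
dy/dx1 = 3*x2
Evaluate at x2 = 14.8: c1 = 3 * 14.8
c1 = 44.4000

44.4000


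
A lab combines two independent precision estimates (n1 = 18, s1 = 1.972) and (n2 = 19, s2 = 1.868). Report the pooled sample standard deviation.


s_p = sqrt(((n1-1)*s1^2 + (n2-1)*s2^2) / (n1+n2-2))
numerator = (18-1)*1.972^2 + (19-1)*1.868^2 = 66.109328 + 62.809632 = 128.91896
denominator = 18 + 19 - 2 = 35
s_p^2 = 128.91896 / 35 = 3.6833989
s_p = sqrt(3.6833989) = 1.9192

1.9192


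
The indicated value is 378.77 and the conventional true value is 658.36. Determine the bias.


Systematic error = measured - true
= 378.77 - 658.36
= -279.5900

-279.5900


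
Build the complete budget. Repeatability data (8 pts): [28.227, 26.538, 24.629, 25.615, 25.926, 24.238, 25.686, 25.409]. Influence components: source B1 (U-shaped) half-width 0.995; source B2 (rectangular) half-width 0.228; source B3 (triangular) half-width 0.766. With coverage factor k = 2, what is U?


mean = (28.227 + 26.538 + 24.629 + 25.615 + 25.926 + 24.238 + 25.686 + 25.409) / 8 = 25.7835
s = sqrt(sum((x - mean)^2)/(n-1)) = 1.2224015
u_A = s / sqrt(n) = 1.2224015 / sqrt(8) = 0.43218419
u_B1 = 0.995 / sqrt(2) = 0.70357125
u_B2 = 0.228 / sqrt(3) = 0.13163586
u_B3 = 0.766 / sqrt(6) = 0.31271819
uc = sqrt(0.43218419^2 + 0.70357125^2 + 0.13163586^2 + 0.31271819^2) = 0.89270171
U = k * uc = 2 * 0.89270171
U = 1.7854

1.7854


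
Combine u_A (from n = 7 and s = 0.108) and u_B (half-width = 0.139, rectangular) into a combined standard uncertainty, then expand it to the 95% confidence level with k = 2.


u_A = s / sqrt(n) = 0.108 / sqrt(7) = 0.040820163
u_B = half_width / sqrt(3) = 0.139 / sqrt(3) = 0.080251687
uc = sqrt(u_A^2 + u_B^2) = sqrt(0.040820163^2 + 0.080251687^2) = 0.090036765
U = k * uc = 2 * 0.090036765
U = 0.1801

0.1801


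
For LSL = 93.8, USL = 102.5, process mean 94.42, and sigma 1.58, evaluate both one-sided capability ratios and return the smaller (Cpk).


Cpu = (USL - mean) / (3*sigma) = (102.5 - 94.42) / (3*1.58) = 1.7046
Cpl = (mean - LSL) / (3*sigma) = (94.42 - 93.8) / (3*1.58) = 0.1308
Cpk = min(Cpu, Cpl) = 0.1308

0.1308


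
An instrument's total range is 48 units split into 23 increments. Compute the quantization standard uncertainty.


resolution = range / divisions
resolution = 48 / 23 = 2.0869565
u_res = resolution / (2*sqrt(3))
u_res = 2.0869565 / 3.4641016
u_res = 0.6025

0.6025


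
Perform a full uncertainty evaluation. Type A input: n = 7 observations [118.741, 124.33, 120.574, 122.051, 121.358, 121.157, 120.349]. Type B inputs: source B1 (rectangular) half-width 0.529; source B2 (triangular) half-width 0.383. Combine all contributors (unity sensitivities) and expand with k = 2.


mean = (118.741 + 124.33 + 120.574 + 122.051 + 121.358 + 121.157 + 120.349) / 7 = 121.2228571
s = sqrt(sum((x - mean)^2)/(n-1)) = 1.7178967
u_A = s / sqrt(n) = 1.7178967 / sqrt(7) = 0.64930392
u_B1 = 0.529 / sqrt(3) = 0.30541829
u_B2 = 0.383 / sqrt(6) = 0.1563591
uc = sqrt(0.64930392^2 + 0.30541829^2 + 0.1563591^2) = 0.73438687
U = k * uc = 2 * 0.73438687
U = 1.4688

1.4688


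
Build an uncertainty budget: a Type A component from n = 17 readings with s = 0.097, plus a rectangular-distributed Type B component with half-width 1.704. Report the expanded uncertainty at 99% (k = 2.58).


u_A = s / sqrt(n) = 0.097 / sqrt(17) = 0.023525956
u_B = half_width / sqrt(3) = 1.704 / sqrt(3) = 0.98380486
uc = sqrt(u_A^2 + u_B^2) = sqrt(0.023525956^2 + 0.98380486^2) = 0.98408611
U = k * uc = 2.58 * 0.98408611
U = 2.5389

2.5389


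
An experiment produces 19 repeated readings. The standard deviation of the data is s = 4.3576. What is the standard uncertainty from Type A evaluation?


u_A = s / sqrt(n)
u_A = 4.3576 / sqrt(19)
u_A = 4.3576 / 4.3588989
u_A = 0.9997

0.9997


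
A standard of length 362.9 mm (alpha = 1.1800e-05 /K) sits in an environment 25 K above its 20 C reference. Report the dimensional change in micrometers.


dL = L * alpha * dT
= 362.9 * 1.1800e-05 * 25
= 0.1070555 mm
dL_um = 0.1070555 * 1000 = 107.0555 um

107.0555


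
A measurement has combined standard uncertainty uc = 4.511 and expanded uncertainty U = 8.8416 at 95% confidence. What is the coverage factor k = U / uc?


k = U / uc
k = 8.8416 / 4.511
k = 1.96

1.96


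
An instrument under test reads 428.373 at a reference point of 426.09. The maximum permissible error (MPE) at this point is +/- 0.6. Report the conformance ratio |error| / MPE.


e = indication - reference = 428.373 - 426.09 = 2.2830
|e| = 2.2830
ratio = |e| / MPE = 2.2830 / 0.6
ratio = 3.8050

3.8050


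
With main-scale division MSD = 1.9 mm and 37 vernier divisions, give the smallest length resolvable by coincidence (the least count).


LC = MSD / n_div
= 1.9 / 37
= 0.0514

0.0514


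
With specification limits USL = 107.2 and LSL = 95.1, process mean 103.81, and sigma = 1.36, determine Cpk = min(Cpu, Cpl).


Cpu = (USL - mean) / (3*sigma) = (107.2 - 103.81) / (3*1.36) = 0.8309
Cpl = (mean - LSL) / (3*sigma) = (103.81 - 95.1) / (3*1.36) = 2.1348
Cpk = min(Cpu, Cpl) = 0.8309

0.8309


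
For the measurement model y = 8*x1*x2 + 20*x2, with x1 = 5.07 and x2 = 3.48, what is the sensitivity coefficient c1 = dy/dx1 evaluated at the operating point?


y = 8*x1*x2 + 20*x2
dy/dx1 = 8*x2
Evaluate at x2 = 3.48: c1 = 8 * 3.48
c1 = 27.8400

27.8400


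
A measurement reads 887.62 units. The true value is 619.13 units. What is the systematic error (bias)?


Systematic error = measured - true
= 887.62 - 619.13
= 268.4900

268.4900


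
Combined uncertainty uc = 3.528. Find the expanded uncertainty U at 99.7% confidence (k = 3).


U = k * uc
U = 3 * 3.528
U = 10.5840

10.5840


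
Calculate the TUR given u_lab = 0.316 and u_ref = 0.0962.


TUR = u_lab / u_ref
= 0.316 / 0.0962
= 3.2848

3.2848


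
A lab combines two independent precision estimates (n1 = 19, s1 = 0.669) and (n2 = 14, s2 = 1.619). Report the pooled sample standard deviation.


s_p = sqrt(((n1-1)*s1^2 + (n2-1)*s2^2) / (n1+n2-2))
numerator = (19-1)*0.669^2 + (14-1)*1.619^2 = 8.056098 + 34.075093 = 42.131191
denominator = 19 + 14 - 2 = 31
s_p^2 = 42.131191 / 31 = 1.3590707
s_p = sqrt(1.3590707) = 1.1658

1.1658


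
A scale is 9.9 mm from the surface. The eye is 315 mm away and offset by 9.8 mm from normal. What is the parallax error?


error = h * offset / d
= 9.9 * 9.8 / 315
= 0.3080

0.3080


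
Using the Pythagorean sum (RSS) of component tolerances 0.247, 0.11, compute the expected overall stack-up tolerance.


RSS = sqrt(0.247^2 + 0.11^2)
= sqrt(0.073109)
= 0.2704

0.2704


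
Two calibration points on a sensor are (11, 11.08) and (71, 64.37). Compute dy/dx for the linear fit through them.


slope = (y2 - y1) / (x2 - x1)
= (64.37 - 11.08) / (71 - 11)
= 53.2900 / 60
= 0.8882

0.8882


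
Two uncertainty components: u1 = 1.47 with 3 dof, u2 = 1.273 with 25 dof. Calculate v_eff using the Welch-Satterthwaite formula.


uc = sqrt(u1^2 + u2^2) = sqrt(1.47^2 + 1.273^2) = 1.9445897
v_eff = uc^4 / (u1^4/v1 + u2^4/v2)
= 1.9445897^4 / (1.47^4/3 + 1.273^4/25)
= 14.299206 / 1.6615408
v_eff = 8.6060

8.6060


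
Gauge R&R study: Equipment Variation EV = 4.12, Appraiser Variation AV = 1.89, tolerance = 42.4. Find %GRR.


GRR = sqrt(EV^2 + AV^2) = sqrt(4.12^2 + 1.89^2) = 4.5328247
%GRR = GRR / tol * 100 = 4.5328247 / 42.4 * 100
%GRR = 10.6906

10.6906


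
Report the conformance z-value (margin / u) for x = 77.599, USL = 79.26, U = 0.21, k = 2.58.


u = U / k = 0.21 / 2.58 = 0.081395349
margin = |USL - x| = |79.26 - 77.599| = 1.661
z = margin / u = 1.661 / 0.081395349
z = 20.4066

20.4066


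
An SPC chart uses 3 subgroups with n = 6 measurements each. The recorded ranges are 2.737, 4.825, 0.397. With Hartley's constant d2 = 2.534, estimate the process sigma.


R_bar = (2.737 + 4.825 + 0.397) / 3
R_bar = 7.959 / 3 = 2.653
sigma_hat = R_bar / d2 = 2.653 / 2.534 = 1.0470

1.0470


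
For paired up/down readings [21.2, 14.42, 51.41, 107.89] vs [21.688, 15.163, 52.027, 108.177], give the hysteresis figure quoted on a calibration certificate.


|21.2 - 21.688| = 0.4880
|14.42 - 15.163| = 0.7430
|51.41 - 52.027| = 0.6170
|107.89 - 108.177| = 0.2870
hysteresis = max(diffs) = 0.7430

0.7430


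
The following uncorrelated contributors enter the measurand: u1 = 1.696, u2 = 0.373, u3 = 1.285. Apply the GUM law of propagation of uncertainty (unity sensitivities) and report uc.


uc = sqrt(1.696^2 + 0.373^2 + 1.285^2)
uc = sqrt(4.66677)
uc = 2.1603

2.1603


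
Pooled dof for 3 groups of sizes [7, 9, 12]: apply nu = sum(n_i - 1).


nu = sum_i (n_i - 1)
nu = ((7 - 1) + (9 - 1) + (12 - 1))
nu = 6 + 8 + 11
nu = 25

25


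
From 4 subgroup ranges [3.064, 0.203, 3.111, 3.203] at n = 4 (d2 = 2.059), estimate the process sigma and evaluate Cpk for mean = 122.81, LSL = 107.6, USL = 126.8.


R_bar = (3.064 + 0.203 + 3.111 + 3.203) / 4 = 2.39525
sigma = R_bar / d2 = 2.39525 / 2.059 = 1.1633074
Cp = (USL - LSL)/(6*sigma) = (126.8 - 107.6)/(6*1.1633074) = 2.7508
Cpu = (126.8 - 122.81)/(3*1.1633074) = 1.1433
Cpl = (122.81 - 107.6)/(3*1.1633074) = 4.3583
Cpk = min(Cpu, Cpl) = 1.1433

1.1433


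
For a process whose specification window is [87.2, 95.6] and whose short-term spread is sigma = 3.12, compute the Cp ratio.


Cp = (USL - LSL) / (6 * sigma)
= (95.6 - 87.2) / (6 * 3.12)
= 8.4000 / 18.7200
= 0.4487

0.4487


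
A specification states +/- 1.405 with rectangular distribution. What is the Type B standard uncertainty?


u_B = half_width / sqrt(3)
u_B = 1.405 / 1.7320508
u_B = 0.8112

0.8112


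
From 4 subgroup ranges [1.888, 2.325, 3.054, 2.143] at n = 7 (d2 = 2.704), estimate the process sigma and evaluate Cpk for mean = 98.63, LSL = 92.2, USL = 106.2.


R_bar = (1.888 + 2.325 + 3.054 + 2.143) / 4 = 2.3525
sigma = R_bar / d2 = 2.3525 / 2.704 = 0.8700074
Cp = (USL - LSL)/(6*sigma) = (106.2 - 92.2)/(6*0.8700074) = 2.6820
Cpu = (106.2 - 98.63)/(3*0.8700074) = 2.9004
Cpl = (98.63 - 92.2)/(3*0.8700074) = 2.4636
Cpk = min(Cpu, Cpl) = 2.4636

2.4636


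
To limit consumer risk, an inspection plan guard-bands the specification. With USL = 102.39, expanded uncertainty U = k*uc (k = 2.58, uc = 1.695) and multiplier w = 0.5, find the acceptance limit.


U = k * uc = 2.58 * 1.695 = 4.3731
guard band g = w * U = 0.5 * 4.3731 = 2.18655
AL = USL - g = 102.39 - 2.18655
AL = 100.2035

100.2035


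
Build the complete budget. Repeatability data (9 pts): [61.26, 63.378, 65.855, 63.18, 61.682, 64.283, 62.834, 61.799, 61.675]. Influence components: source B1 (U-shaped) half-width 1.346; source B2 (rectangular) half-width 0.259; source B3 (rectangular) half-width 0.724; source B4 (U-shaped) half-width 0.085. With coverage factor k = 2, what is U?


mean = (61.26 + 63.378 + 65.855 + 63.18 + 61.682 + 64.283 + 62.834 + 61.799 + 61.675) / 9 = 62.88288889
s = sqrt(sum((x - mean)^2)/(n-1)) = 1.4932879
u_A = s / sqrt(n) = 1.4932879 / sqrt(9) = 0.49776263
u_B1 = 1.346 / sqrt(2) = 0.95176573
u_B2 = 0.259 / sqrt(3) = 0.14953372
u_B3 = 0.724 / sqrt(3) = 0.41800159
u_B4 = 0.085 / sqrt(2) = 0.060104076
uc = sqrt(0.49776263^2 + 0.95176573^2 + 0.14953372^2 + 0.41800159^2 + 0.060104076^2) = 1.1637542
U = k * uc = 2 * 1.1637542
U = 2.3275

2.3275


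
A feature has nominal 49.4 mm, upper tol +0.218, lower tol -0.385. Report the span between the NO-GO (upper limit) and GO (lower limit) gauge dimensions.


GO = nominal - lower_tol (smallest hole = maximum material condition)
GO = 49.4 - 0.385 = 49.015
NO-GO = nominal + upper_tol (largest hole = least material condition)
NO-GO = 49.4 + 0.218 = 49.618
spread = NO-GO - GO = 49.618 - 49.015 = 0.6030

0.6030


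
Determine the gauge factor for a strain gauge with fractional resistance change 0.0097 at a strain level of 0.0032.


GF = (dR/R) / epsilon
= 0.0097 / 0.0032
= 3.0312

3.0312


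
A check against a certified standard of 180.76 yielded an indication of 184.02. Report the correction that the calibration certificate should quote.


Correction = standard - reading
= 180.76 - 184.02
= -3.2600

-3.2600


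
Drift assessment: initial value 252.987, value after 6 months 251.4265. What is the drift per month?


rate = (v2 - v1) / months
= (251.4265 - 252.987) / 6
= -1.5605 / 6
= -0.2601

-0.2601


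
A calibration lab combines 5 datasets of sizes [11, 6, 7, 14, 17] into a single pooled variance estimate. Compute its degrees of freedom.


nu = sum_i (n_i - 1)
nu = ((11 - 1) + (6 - 1) + (7 - 1) + (14 - 1) + (17 - 1))
nu = 10 + 5 + 6 + 13 + 16
nu = 50

50


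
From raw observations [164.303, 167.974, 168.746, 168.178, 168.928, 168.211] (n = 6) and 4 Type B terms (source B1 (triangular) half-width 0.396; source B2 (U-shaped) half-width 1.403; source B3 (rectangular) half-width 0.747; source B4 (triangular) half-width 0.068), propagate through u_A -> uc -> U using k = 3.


mean = (164.303 + 167.974 + 168.746 + 168.178 + 168.928 + 168.211) / 6 = 167.7233333
s = sqrt(sum((x - mean)^2)/(n-1)) = 1.714825
u_A = s / sqrt(n) = 1.714825 / sqrt(6) = 0.70007437
u_B1 = 0.396 / sqrt(6) = 0.16166632
u_B2 = 1.403 / sqrt(2) = 0.99207081
u_B3 = 0.747 / sqrt(3) = 0.43128065
u_B4 = 0.068 / sqrt(6) = 0.027760884
uc = sqrt(0.70007437^2 + 0.16166632^2 + 0.99207081^2 + 0.43128065^2 + 0.027760884^2) = 1.2989297
U = k * uc = 3 * 1.2989297
U = 3.8968

3.8968


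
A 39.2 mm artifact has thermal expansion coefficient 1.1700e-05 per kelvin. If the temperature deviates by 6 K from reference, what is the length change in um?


dL = L * alpha * dT
= 39.2 * 1.1700e-05 * 6
= 0.0027518 mm
dL_um = 0.0027518 * 1000 = 2.7518 um

2.7518


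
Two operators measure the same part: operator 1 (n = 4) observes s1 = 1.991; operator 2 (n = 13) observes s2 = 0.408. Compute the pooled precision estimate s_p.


s_p = sqrt(((n1-1)*s1^2 + (n2-1)*s2^2) / (n1+n2-2))
numerator = (4-1)*1.991^2 + (13-1)*0.408^2 = 11.892243 + 1.997568 = 13.889811
denominator = 4 + 13 - 2 = 15
s_p^2 = 13.889811 / 15 = 0.9259874
s_p = sqrt(0.9259874) = 0.9623

0.9623


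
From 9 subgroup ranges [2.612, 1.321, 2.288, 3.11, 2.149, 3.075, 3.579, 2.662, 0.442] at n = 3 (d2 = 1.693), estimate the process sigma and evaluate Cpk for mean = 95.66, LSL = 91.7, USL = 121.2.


R_bar = (2.612 + 1.321 + 2.288 + 3.11 + 2.149 + 3.075 + 3.579 + 2.662 + 0.442) / 9 = 2.3597778
sigma = R_bar / d2 = 2.3597778 / 1.693 = 1.3938439
Cp = (USL - LSL)/(6*sigma) = (121.2 - 91.7)/(6*1.3938439) = 3.5274
Cpu = (121.2 - 95.66)/(3*1.3938439) = 6.1078
Cpl = (95.66 - 91.7)/(3*1.3938439) = 0.9470
Cpk = min(Cpu, Cpl) = 0.9470

0.9470


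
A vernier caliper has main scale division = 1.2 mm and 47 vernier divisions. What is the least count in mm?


LC = MSD / n_div
= 1.2 / 47
= 0.0255

0.0255


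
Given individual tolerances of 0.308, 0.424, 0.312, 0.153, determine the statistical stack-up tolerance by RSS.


RSS = sqrt(0.308^2 + 0.424^2 + 0.312^2 + 0.153^2)
= sqrt(0.395393)
= 0.6288

0.6288


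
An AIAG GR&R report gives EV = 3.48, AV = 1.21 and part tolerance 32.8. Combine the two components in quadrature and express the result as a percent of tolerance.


GRR = sqrt(EV^2 + AV^2) = sqrt(3.48^2 + 1.21^2) = 3.6843588
%GRR = GRR / tol * 100 = 3.6843588 / 32.8 * 100
%GRR = 11.2328

11.2328


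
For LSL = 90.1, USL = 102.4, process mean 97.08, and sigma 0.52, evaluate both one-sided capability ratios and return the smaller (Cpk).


Cpu = (USL - mean) / (3*sigma) = (102.4 - 97.08) / (3*0.52) = 3.4103
Cpl = (mean - LSL) / (3*sigma) = (97.08 - 90.1) / (3*0.52) = 4.4744
Cpk = min(Cpu, Cpl) = 3.4103

3.4103


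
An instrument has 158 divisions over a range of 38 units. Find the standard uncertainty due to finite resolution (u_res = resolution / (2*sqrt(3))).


resolution = range / divisions
resolution = 38 / 158 = 0.24050633
u_res = resolution / (2*sqrt(3))
u_res = 0.24050633 / 3.4641016
u_res = 0.0694

0.0694


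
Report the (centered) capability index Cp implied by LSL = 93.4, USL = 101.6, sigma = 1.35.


Cp = (USL - LSL) / (6 * sigma)
= (101.6 - 93.4) / (6 * 1.35)
= 8.2000 / 8.1000
= 1.0123

1.0123


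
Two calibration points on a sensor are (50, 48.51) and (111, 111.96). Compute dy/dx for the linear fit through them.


slope = (y2 - y1) / (x2 - x1)
= (111.96 - 48.51) / (111 - 50)
= 63.4500 / 61
= 1.0402

1.0402


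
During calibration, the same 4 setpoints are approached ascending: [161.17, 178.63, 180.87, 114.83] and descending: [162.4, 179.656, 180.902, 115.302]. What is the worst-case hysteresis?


|161.17 - 162.4| = 1.2300
|178.63 - 179.656| = 1.0260
|180.87 - 180.902| = 0.0320
|114.83 - 115.302| = 0.4720
hysteresis = max(diffs) = 1.2300

1.2300


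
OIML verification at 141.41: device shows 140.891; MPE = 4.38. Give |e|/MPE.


e = indication - reference = 140.891 - 141.41 = -0.5190
|e| = 0.5190
ratio = |e| / MPE = 0.5190 / 4.38
ratio = 0.1185

0.1185


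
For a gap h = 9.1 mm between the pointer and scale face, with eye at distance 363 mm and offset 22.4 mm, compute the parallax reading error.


error = h * offset / d
= 9.1 * 22.4 / 363
= 0.5615

0.5615


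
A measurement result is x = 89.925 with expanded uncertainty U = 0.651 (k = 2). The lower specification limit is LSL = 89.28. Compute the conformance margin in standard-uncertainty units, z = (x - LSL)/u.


u = U / k = 0.651 / 2 = 0.3255
margin = |LSL - x| = |89.28 - 89.925| = 0.645
z = margin / u = 0.645 / 0.3255
z = 1.9816

1.9816


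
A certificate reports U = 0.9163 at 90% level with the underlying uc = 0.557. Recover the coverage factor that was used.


k = U / uc
k = 0.9163 / 0.557
k = 1.645

1.645


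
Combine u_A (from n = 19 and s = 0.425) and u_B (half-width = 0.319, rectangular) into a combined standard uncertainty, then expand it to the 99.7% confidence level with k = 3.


u_A = s / sqrt(n) = 0.425 / sqrt(19) = 0.097501687
u_B = half_width / sqrt(3) = 0.319 / sqrt(3) = 0.18417474
uc = sqrt(u_A^2 + u_B^2) = sqrt(0.097501687^2 + 0.18417474^2) = 0.20839125
U = k * uc = 3 * 0.20839125
U = 0.6252

0.6252


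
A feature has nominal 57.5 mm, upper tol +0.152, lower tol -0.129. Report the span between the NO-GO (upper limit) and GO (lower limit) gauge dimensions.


GO = nominal - lower_tol (smallest hole = maximum material condition)
GO = 57.5 - 0.129 = 57.371
NO-GO = nominal + upper_tol (largest hole = least material condition)
NO-GO = 57.5 + 0.152 = 57.652
spread = NO-GO - GO = 57.652 - 57.371 = 0.2810

0.2810


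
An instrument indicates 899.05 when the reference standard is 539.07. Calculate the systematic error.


Systematic error = measured - true
= 899.05 - 539.07
= 359.9800

359.9800


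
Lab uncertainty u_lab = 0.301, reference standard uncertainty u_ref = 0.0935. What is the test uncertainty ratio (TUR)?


TUR = u_lab / u_ref
= 0.301 / 0.0935
= 3.2193

3.2193
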